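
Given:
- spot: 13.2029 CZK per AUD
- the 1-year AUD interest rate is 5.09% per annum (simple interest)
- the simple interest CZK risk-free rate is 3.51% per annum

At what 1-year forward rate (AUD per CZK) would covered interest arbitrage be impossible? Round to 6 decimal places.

0.076897

T = 1 year.
CZK growth factor: 1 + 0.0351×1 = 1.035100.
AUD accumulates by 1 + 0.0509×1 = 1.050900.
So F = 13.2029 × 1.035100 / 1.050900 = 13.00440 (CZK/AUD).
Invert for AUD per CZK: 1 / 13.00440 = 0.076897.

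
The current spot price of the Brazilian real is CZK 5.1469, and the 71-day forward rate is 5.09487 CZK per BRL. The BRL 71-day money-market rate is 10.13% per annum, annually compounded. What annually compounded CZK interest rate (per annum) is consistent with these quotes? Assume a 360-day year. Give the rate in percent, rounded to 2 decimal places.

4.60%

T = 71/360 years.
By CIP, F/S equals the CZK-to-BRL growth ratio: 5.09487/5.1469 = 0.9898910.
BRL growth factor: (1 + 0.1013)^(71/360) = 1.0192125.
So the CZK growth factor = 1.0089093.
r = 1.0089093^(360/71) − 1 = 0.046001 → 4.60%.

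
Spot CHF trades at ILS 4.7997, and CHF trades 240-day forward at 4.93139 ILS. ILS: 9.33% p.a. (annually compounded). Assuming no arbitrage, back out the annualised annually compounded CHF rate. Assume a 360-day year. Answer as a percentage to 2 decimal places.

T = 240/360 years.
By CIP, F/S equals the ILS-to-CHF growth ratio: 4.93139/4.7997 = 1.0274371.
The ILS side grows by (1 + 0.0933)^(240/360) = 1.0612708.
So the CHF growth factor = 1.0329302.
Annualise: 1.0329302^(360/240) − 1 = 0.049800 = 4.98%.

4.98%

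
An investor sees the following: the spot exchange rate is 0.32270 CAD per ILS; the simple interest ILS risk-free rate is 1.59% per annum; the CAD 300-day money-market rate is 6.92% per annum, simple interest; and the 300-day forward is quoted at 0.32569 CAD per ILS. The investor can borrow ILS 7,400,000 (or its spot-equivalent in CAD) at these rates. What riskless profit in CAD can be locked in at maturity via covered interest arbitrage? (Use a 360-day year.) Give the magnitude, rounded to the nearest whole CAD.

CAD 83,647

T = 300/360 years.
Route A — deposit ILS, sell forward: 7,400,000 × 1.013250 × 0.32569 = CAD 2,442,039.90.
Route B — convert at spot, deposit CAD: 7,400,000 × 0.32270 × 1.057666667 = CAD 2,525,686.85.
The quoted forward undervalues ILS, so borrow ILS, convert to CAD at spot, deposit the CAD at 6.92%, and buy ILS forward at 0.32569 to cover the loan.
Arbitrage profit = |2,442,039.90 − 2,525,686.85| = CAD 83,647.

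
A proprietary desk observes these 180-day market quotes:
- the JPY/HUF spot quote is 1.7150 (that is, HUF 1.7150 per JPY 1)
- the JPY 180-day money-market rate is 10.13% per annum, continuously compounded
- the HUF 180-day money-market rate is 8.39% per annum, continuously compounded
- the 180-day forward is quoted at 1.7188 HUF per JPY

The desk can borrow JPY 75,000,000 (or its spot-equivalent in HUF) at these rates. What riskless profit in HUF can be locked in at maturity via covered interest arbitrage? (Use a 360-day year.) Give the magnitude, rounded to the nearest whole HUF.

T = 180/360 years.
Keep in JPY, deliver into the forward: 75,000,000·1.05195464472·1.7188 = HUF 135,607,473.25.
Swap to HUF now, deposit: 75,000,000·1.7150·1.04284233533 = HUF 134,135,595.38.
The quoted forward overvalues JPY, so borrow HUF, buy JPY at spot, deposit the JPY at 10.13%, and sell the proceeds forward at 1.7188.
Profit = 135,607,473.25 − 134,135,595.38 = HUF 1,471,878.

HUF 1,471,878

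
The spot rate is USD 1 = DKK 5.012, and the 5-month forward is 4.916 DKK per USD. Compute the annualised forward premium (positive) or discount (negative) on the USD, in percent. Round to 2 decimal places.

T = 5/12 years.
(F − S)/S = (4.916 − 5.012)/5.012 = -0.0191540.
×(1/T) gives -4.60% p.a.

-4.60%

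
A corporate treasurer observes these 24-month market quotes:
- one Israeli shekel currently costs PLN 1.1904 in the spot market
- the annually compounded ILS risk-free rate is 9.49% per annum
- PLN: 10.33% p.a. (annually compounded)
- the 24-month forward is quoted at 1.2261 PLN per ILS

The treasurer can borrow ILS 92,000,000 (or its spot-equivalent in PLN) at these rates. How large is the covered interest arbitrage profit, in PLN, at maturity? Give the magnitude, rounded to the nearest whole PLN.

PLN 1,915,144

T = 2 years.
Invest the ILS and cover forward: 92,000,000 × 1.19880601 × 1.2261 = PLN 135,226,756.50.
Convert at spot and invest in PLN: 92,000,000 × 1.1904 × 1.21727089 = PLN 133,311,612.61.
The quoted forward overvalues ILS, so borrow PLN, buy ILS at spot, deposit the ILS at 9.49%, and sell the proceeds forward at 1.2261.
Arbitrage profit = |135,226,756.50 − 133,311,612.61| = PLN 1,915,144.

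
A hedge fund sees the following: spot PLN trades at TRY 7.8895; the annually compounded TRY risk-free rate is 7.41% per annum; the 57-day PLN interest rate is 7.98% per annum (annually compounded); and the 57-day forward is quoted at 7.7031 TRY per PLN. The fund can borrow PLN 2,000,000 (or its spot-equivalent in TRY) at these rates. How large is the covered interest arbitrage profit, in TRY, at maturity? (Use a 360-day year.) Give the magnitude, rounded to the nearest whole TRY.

T = 57/360 years.
Route A — deposit PLN, sell forward: 2,000,000 × 1.0122303611 × 7.7031 = TRY 15,594,623.39.
Route B — convert at spot, deposit TRY: 2,000,000 × 7.8895 × 1.0113824504 = TRY 15,958,603.68.
The quoted forward undervalues PLN, so borrow PLN, convert to TRY at spot, deposit the TRY at 7.41%, and buy PLN forward at 7.7031 to cover the loan.
The gap between the two covered legs is TRY 363,980.

TRY 363,980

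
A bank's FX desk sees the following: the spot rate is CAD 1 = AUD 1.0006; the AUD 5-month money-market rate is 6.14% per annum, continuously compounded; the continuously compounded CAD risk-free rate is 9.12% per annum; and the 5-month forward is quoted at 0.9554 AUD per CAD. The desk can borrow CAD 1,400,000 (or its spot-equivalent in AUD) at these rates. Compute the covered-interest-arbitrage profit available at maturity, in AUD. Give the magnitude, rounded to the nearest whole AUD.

T = 5/12 years.
Route A — deposit CAD, sell forward: 1,400,000 × 1.038731233 × 0.9554 = AUD 1,389,365.35.
Route B — convert at spot, deposit AUD: 1,400,000 × 1.0006 × 1.025913395 = AUD 1,437,140.52.
The quoted forward undervalues CAD, so borrow CAD, convert to AUD at spot, deposit the AUD at 6.14%, and buy CAD forward at 0.9554 to cover the loan.
Profit = 1,437,140.52 − 1,389,365.35 = AUD 47,775.

AUD 47,775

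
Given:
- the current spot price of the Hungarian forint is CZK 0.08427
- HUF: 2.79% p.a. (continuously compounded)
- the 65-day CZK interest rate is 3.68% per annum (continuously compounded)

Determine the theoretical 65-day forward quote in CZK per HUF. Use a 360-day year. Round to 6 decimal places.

0.084406

T = 65/360 years.
CZK accumulates by e^(0.0368×65/360) = 1.0066666.
HUF accumulates by e^(0.0279×65/360) = 1.0050502.
So F = 0.08427 × 1.0066666 / 1.0050502 = 0.08440553 (CZK/HUF).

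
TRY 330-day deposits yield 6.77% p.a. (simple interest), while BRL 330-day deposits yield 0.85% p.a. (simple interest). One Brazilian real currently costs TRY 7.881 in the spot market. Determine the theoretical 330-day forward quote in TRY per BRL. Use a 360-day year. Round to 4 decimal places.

T = 330/360 years.
TRY accumulates by 1 + 0.0677×330/360 = 1.0620583.
BRL accumulates by 1 + 0.0085×330/360 = 1.0077917.
Forward (TRY per BRL) = 7.881 × 1.0620583 / 1.0077917 = 8.305369.

8.3054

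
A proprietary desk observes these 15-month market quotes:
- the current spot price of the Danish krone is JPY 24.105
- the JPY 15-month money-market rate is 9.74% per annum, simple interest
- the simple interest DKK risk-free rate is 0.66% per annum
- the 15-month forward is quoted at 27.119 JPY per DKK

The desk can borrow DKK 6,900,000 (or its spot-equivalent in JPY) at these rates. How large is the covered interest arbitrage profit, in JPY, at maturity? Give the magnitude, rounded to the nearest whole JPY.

JPY 2,090,341

T = 15/12 years.
Keep in DKK, deliver into the forward: 6,900,000·1.008250·27.119 = JPY 188,664,849.08.
Swap to JPY now, deposit: 6,900,000·24.105·1.121750 = JPY 186,574,507.88.
The quoted forward overvalues DKK, so borrow JPY, buy DKK at spot, deposit the DKK at 0.66%, and sell the proceeds forward at 27.119.
Arbitrage profit = |188,664,849.08 − 186,574,507.88| = JPY 2,090,341.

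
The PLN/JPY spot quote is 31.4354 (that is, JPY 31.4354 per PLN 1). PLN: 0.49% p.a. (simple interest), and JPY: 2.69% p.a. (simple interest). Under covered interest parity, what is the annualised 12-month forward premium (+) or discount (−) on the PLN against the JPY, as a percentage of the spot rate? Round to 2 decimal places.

T = 1 year.
CIP forward (JPY per PLN) = 31.4354 × 1.026900/1.004900 = 32.1236066.
(F − S)/S ÷ T = (32.1236066 − 31.4354)/31.4354/1 = 0.021893 → 2.19%.

+2.19%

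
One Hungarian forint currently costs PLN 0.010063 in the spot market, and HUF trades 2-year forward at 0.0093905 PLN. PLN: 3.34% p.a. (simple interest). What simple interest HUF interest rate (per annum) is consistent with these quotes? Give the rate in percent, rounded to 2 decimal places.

7.16%

T = 2 years.
CIP gives F = S · g_PLN/g_HUF, so g_PLN/g_HUF = 0.0093905/0.010063 = 0.9331710.
The PLN side grows by 1 + 0.0334×2 = 1.066800.
Hence g_HUF = 1.1431988.
r = (1.1431988 − 1)/2 = 0.071599 → 7.16%.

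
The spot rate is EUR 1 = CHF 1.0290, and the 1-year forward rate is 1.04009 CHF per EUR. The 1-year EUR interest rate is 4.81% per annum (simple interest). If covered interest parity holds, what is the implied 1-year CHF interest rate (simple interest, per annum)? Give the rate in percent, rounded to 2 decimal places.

T = 1 year.
CIP gives F = S · g_CHF/g_EUR, so g_CHF/g_EUR = 1.04009/1.029 = 1.0107775.
EUR growth factor: 1 + 0.0481×1 = 1.048100.
Hence g_CHF = 1.0593959.
(1.0593959 − 1)/T = 0.059396, i.e. 5.94%.

5.94%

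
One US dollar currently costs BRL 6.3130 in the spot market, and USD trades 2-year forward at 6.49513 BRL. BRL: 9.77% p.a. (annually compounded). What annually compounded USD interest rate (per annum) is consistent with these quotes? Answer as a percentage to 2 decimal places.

8.22%

T = 2 years.
F/S = 6.49513/6.313 = 1.0288500 = (growth of BRL) / (growth of USD).
The BRL side grows by (1 + 0.0977)^2 = 1.2049453.
So the USD growth factor = 1.1711574.
Annualise: 1.1711574^(1/2) − 1 = 0.082200 = 8.22%.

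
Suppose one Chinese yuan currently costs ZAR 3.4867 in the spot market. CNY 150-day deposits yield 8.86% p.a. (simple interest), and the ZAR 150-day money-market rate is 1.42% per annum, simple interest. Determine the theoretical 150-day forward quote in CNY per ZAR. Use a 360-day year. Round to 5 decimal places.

T = 150/360 years.
Growth of 1 ZAR over T: 1 + 0.0142×150/360 = 1.0059167.
Growth of 1 CNY over T: 1 + 0.0886×150/360 = 1.0369167.
Forward (ZAR per CNY) = 3.4867 × 1.0059167 / 1.0369167 = 3.382460.
Quoted the other way: 1/3.382460 = 0.29564 CNY per ZAR.

0.29564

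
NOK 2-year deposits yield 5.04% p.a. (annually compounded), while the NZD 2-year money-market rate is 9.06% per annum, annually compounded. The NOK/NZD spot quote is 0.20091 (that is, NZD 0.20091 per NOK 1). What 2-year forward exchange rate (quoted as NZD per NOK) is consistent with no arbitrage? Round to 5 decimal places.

T = 2 years.
NZD growth factor: (1 + 0.0906)^2 = 1.1894084.
NOK accumulates by (1 + 0.0504)^2 = 1.1033402.
So F = 0.20091 × 1.1894084 / 1.1033402 = 0.2165824 (NZD/NOK).

0.21658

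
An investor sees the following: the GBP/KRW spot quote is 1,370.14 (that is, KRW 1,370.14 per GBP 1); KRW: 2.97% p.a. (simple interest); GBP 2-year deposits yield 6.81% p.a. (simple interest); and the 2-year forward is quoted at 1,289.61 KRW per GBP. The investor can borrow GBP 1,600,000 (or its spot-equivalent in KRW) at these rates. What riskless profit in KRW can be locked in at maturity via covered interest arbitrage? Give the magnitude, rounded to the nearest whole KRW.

KRW 21,965,706

T = 2 years.
Route A — deposit GBP, sell forward: 1,600,000 × 1.136200 × 1289.61 = KRW 2,344,407,811.20.
Route B — convert at spot, deposit KRW: 1,600,000 × 1370.14 × 1.059400 = KRW 2,322,442,105.60.
The quoted forward overvalues GBP, so borrow KRW, buy GBP at spot, deposit the GBP at 6.81%, and sell the proceeds forward at 1,289.61.
Profit = 2,344,407,811.20 − 2,322,442,105.60 = KRW 21,965,706.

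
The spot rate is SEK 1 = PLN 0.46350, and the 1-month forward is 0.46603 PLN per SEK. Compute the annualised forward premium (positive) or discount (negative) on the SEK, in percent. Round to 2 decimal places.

T = 1/12 years.
Period premium: (0.46603 − 0.4635)/0.4635 = 0.0054585.
Per annum: 0.0054585 / (1/12) = 0.065502 = 6.55%.

+6.55%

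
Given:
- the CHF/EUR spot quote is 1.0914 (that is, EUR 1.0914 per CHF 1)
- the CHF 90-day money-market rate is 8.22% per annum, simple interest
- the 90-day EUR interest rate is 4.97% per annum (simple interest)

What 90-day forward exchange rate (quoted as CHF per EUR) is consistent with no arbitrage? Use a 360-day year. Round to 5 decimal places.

0.92361

T = 90/360 years.
EUR accumulates by 1 + 0.0497×90/360 = 1.012425.
CHF accumulates by 1 + 0.0822×90/360 = 1.020550.
So F = 1.0914 × 1.012425 / 1.020550 = 1.082711 (EUR/CHF).
Quoted the other way: 1/1.082711 = 0.92361 CHF per EUR.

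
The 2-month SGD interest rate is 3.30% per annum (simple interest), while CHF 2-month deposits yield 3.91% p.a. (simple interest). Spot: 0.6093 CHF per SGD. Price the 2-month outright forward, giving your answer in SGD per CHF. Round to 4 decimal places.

T = 2/12 years.
Growth of 1 CHF over T: 1 + 0.0391×2/12 = 1.0065167.
SGD accumulates by 1 + 0.0330×2/12 = 1.005500.
Forward (CHF per SGD) = 0.6093 × 1.0065167 / 1.005500 = 0.6099161.
Invert for SGD per CHF: 1 / 0.6099161 = 1.6396.

1.6396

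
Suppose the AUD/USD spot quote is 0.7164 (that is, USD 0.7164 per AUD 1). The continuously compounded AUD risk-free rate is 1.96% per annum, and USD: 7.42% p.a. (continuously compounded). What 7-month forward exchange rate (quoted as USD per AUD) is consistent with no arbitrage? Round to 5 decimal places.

T = 7/12 years.
USD accumulates by e^(0.0742×7/12) = 1.0442337.
AUD accumulates by e^(0.0196×7/12) = 1.0114989.
Forward (USD per AUD) = 0.7164 × 1.0442337 / 1.0114989 = 0.7395846.

0.73958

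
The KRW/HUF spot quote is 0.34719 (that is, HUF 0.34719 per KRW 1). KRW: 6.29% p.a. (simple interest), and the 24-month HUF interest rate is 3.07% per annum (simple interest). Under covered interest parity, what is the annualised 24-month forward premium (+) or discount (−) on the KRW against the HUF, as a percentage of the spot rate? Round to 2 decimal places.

T = 2 years.
F = S · g_HUF/g_KRW = 0.34719 × 1.061400/1.125800 = 0.32732942.
(F − S)/S ÷ T = (0.32732942 − 0.34719)/0.34719/2 = -0.028602 → -2.86%.

-2.86%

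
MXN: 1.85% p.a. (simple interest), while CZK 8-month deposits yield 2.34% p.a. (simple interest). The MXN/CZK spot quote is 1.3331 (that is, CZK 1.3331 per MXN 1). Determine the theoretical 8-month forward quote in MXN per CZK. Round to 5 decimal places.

T = 8/12 years.
CZK accumulates by 1 + 0.0234×8/12 = 1.015600.
MXN accumulates by 1 + 0.0185×8/12 = 1.0123333.
So F = 1.3331 × 1.015600 / 1.0123333 = 1.337402 (CZK/MXN).
Invert for MXN per CZK: 1 / 1.337402 = 0.74772.

0.74772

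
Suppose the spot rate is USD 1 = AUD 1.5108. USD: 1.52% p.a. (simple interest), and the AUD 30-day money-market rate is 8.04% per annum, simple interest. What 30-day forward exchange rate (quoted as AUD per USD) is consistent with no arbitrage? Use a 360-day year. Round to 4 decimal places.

1.5190

T = 30/360 years.
Growth of 1 AUD over T: 1 + 0.0804×30/360 = 1.006700.
Growth of 1 USD over T: 1 + 0.0152×30/360 = 1.0012667.
Forward (AUD per USD) = 1.5108 × 1.006700 / 1.0012667 = 1.518998.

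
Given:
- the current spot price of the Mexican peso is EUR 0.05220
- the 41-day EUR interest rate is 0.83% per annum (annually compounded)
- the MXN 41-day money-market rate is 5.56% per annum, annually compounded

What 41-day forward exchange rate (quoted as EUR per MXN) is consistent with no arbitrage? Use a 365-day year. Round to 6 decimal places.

0.051932

T = 41/365 years.
Growth of 1 EUR over T: (1 + 0.0083)^(41/365) = 1.0009289.
MXN accumulates by (1 + 0.0556)^(41/365) = 1.0060965.
CIP: F = S · (grow EUR)/(grow MXN) = 0.0522 × 1.0009289/1.0060965 = 0.05193189 EUR per MXN.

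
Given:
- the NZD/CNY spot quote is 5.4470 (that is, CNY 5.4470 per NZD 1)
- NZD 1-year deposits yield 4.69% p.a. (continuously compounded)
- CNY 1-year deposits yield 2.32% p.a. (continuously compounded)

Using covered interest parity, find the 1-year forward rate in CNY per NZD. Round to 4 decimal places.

5.3194

T = 1 year.
CNY growth factor: e^(0.0232×1) = 1.0234712.
Growth of 1 NZD over T: e^(0.0469×1) = 1.0480172.
Forward (CNY per NZD) = 5.447 × 1.0234712 / 1.0480172 = 5.319424.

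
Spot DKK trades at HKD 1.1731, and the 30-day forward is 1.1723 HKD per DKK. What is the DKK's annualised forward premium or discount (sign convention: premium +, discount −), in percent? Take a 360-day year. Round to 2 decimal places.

-0.82%

T = 30/360 years.
DKK trades forward at -0.06820% vs spot over the period.
×(1/T) gives -0.82% p.a.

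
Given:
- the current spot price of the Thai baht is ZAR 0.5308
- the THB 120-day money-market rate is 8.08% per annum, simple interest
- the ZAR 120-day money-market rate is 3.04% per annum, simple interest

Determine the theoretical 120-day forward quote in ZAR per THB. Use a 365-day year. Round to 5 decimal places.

T = 120/365 years.
ZAR growth factor: 1 + 0.0304×120/365 = 1.0099945.
THB growth factor: 1 + 0.0808×120/365 = 1.0265644.
So F = 0.5308 × 1.0099945 / 1.0265644 = 0.5222323 (ZAR/THB).

0.52223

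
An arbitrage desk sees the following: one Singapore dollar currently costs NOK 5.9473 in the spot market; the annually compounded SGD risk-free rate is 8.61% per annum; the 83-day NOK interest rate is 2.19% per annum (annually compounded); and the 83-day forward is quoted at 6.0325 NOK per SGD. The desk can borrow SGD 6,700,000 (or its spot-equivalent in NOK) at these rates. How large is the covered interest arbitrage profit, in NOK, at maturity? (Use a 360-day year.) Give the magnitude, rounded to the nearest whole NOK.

NOK 1,148,343

T = 83/360 years.
Route A — deposit SGD, sell forward: 6,700,000 × 1.0192248055 × 6.0325 = NOK 41,194,773.38.
Route B — convert at spot, deposit NOK: 6,700,000 × 5.9473 × 1.0050071666 = NOK 40,046,430.12.
The quoted forward overvalues SGD, so borrow NOK, buy SGD at spot, deposit the SGD at 8.61%, and sell the proceeds forward at 6.0325.
Arbitrage profit = |41,194,773.38 − 40,046,430.12| = NOK 1,148,343.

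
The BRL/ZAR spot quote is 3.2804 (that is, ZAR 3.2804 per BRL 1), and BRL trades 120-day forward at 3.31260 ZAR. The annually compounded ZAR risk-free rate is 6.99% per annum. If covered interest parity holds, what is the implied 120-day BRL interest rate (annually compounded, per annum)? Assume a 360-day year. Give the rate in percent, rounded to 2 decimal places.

T = 120/360 years.
CIP gives F = S · g_ZAR/g_BRL, so g_ZAR/g_BRL = 3.3126/3.2804 = 1.0098159.
The ZAR side grows by (1 + 0.0699)^(120/360) = 1.0227773.
So the BRL growth factor = 1.0128354.
Annualise: 1.0128354^(360/120) − 1 = 0.039003 = 3.90%.

3.90%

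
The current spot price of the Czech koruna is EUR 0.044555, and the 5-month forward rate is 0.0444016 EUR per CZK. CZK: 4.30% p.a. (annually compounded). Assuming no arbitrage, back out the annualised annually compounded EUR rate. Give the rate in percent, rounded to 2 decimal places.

T = 5/12 years.
CIP gives F = S · g_EUR/g_CZK, so g_EUR/g_CZK = 0.0444016/0.044555 = 0.9965571.
The CZK side grows by (1 + 0.0430)^(5/12) = 1.0176969.
That pins the EUR growth at 1.0141931.
r = 1.0141931^(12/5) − 1 = 0.034403 → 3.44%.

3.44%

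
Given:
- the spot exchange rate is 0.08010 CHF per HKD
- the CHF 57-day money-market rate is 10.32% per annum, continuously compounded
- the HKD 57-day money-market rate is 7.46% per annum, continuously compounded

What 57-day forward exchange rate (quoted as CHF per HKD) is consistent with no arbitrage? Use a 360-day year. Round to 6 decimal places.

0.080464

T = 57/360 years.
CHF growth factor: e^(0.1032×57/360) = 1.0164742.
HKD accumulates by e^(0.0746×57/360) = 1.0118817.
CIP: F = S · (grow CHF)/(grow HKD) = 0.0801 × 1.0164742/1.0118817 = 0.08046354 CHF per HKD.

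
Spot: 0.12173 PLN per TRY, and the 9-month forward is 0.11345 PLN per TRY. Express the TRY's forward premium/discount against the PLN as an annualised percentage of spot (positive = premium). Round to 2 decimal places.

T = 9/12 years.
(F − S)/S = (0.11345 − 0.12173)/0.12173 = -0.0680194.
Per annum: -0.0680194 / (9/12) = -0.090693 = -9.07%.

-9.07%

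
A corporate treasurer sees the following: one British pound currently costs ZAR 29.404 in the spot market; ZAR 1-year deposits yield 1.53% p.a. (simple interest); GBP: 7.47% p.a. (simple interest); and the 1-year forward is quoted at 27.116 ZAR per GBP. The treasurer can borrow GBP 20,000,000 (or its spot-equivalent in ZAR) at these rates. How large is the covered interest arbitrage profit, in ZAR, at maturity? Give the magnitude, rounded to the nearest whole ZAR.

T = 1 year.
Invest the GBP and cover forward: 20,000,000 × 1.074700 × 27.116 = ZAR 582,831,304.00.
Convert at spot and invest in ZAR: 20,000,000 × 29.404 × 1.015300 = ZAR 597,077,624.00.
The quoted forward undervalues GBP, so borrow GBP, convert to ZAR at spot, deposit the ZAR at 1.53%, and buy GBP forward at 27.116 to cover the loan.
Arbitrage profit = |582,831,304.00 − 597,077,624.00| = ZAR 14,246,320.

ZAR 14,246,320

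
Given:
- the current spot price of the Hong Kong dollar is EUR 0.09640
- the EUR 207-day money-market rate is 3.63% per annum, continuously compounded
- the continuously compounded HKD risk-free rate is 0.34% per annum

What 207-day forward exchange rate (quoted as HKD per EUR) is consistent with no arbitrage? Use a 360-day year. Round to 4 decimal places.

T = 207/360 years.
EUR accumulates by e^(0.0363×207/360) = 1.02109185.
Growth of 1 HKD over T: e^(0.0034×207/360) = 1.00195691.
Forward (EUR per HKD) = 0.0964 × 1.02109185 / 1.00195691 = 0.098241006.
Quoted the other way: 1/0.098241006 = 10.1790 HKD per EUR.

10.1790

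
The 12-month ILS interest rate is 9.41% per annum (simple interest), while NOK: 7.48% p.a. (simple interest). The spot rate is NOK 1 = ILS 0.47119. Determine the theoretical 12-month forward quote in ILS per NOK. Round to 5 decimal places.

T = 1 year.
ILS accumulates by 1 + 0.0941×1 = 1.094100.
NOK growth factor: 1 + 0.0748×1 = 1.074800.
Forward (ILS per NOK) = 0.47119 × 1.094100 / 1.074800 = 0.4796511.

0.47965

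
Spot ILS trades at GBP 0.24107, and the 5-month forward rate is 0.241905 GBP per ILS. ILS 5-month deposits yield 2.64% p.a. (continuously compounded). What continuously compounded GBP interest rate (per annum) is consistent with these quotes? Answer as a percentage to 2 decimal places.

T = 5/12 years.
By CIP, F/S equals the GBP-to-ILS growth ratio: 0.241905/0.24107 = 1.0034637.
The ILS side grows by e^(0.0264×5/12) = 1.0110607.
So the GBP growth factor = 1.0145627.
Take logs: ln 1.0145627 / (5/12) = 0.034698, so 3.47%.

3.47%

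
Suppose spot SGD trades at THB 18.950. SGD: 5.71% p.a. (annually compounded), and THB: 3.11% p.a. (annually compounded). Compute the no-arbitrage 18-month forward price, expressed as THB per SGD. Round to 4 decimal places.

T = 18/12 years.
THB accumulates by (1 + 0.0311)^(18/12) = 1.04701085.
Growth of 1 SGD over T: (1 + 0.0571)^(18/12) = 1.08686126.
So F = 18.95 × 1.04701085 / 1.08686126 = 18.255187 (THB/SGD).

18.2552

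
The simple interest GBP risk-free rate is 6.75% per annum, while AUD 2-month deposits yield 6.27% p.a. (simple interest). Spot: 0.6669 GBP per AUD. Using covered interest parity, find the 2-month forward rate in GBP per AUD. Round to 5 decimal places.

0.66743

T = 2/12 years.
Growth of 1 GBP over T: 1 + 0.0675×2/12 = 1.011250.
AUD accumulates by 1 + 0.0627×2/12 = 1.010450.
So F = 0.6669 × 1.011250 / 1.010450 = 0.6674280 (GBP/AUD).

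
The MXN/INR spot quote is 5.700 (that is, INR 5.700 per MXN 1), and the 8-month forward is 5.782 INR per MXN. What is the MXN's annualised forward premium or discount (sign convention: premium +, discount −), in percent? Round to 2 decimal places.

+2.16%

T = 8/12 years.
MXN trades forward at +1.43860% vs spot over the period.
Per annum: 0.0143860 / (8/12) = 0.021579 = 2.16%.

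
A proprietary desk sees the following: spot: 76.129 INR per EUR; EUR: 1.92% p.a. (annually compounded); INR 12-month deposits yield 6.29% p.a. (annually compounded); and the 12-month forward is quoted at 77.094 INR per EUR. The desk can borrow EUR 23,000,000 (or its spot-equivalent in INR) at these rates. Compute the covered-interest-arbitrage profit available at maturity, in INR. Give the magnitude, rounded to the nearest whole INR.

T = 1 year.
Invest the EUR and cover forward: 23,000,000 × 1.019200 × 77.094 = INR 1,807,206,710.40.
Convert at spot and invest in INR: 23,000,000 × 76.129 × 1.062900 = INR 1,861,102,824.30.
The quoted forward undervalues EUR, so borrow EUR, convert to INR at spot, deposit the INR at 6.29%, and buy EUR forward at 77.094 to cover the loan.
The gap between the two covered legs is INR 53,896,114.

INR 53,896,114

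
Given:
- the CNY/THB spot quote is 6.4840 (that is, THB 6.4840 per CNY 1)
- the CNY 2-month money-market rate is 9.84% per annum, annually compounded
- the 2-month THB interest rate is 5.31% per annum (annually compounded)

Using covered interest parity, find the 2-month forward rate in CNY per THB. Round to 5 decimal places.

T = 2/12 years.
THB growth factor: (1 + 0.0531)^(2/12) = 1.0086603.
CNY growth factor: (1 + 0.0984)^(2/12) = 1.0157654.
Forward (THB per CNY) = 6.484 × 1.0086603 / 1.0157654 = 6.438646.
Quoted the other way: 1/6.438646 = 0.15531 CNY per THB.

0.15531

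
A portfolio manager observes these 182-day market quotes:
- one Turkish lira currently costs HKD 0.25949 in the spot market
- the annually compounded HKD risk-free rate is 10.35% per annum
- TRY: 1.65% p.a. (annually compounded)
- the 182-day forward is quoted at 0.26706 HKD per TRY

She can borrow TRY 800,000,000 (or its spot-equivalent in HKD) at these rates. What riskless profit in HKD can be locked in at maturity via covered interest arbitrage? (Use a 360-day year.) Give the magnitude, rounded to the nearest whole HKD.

HKD 2,766,811

T = 182/360 years.
Route A — deposit TRY, sell forward: 800,000,000 × 1.00830791646 × 0.26706 = HKD 215,422,969.74.
Route B — convert at spot, deposit HKD: 800,000,000 × 0.25949 × 1.05105100749 = HKD 218,189,780.75.
The quoted forward undervalues TRY, so borrow TRY, convert to HKD at spot, deposit the HKD at 10.35%, and buy TRY forward at 0.26706 to cover the loan.
Profit = 218,189,780.75 − 215,422,969.74 = HKD 2,766,811.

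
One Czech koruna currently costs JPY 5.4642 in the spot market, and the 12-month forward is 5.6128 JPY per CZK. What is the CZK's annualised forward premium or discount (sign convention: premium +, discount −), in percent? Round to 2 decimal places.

T = 1 year.
Period premium: (5.6128 − 5.4642)/5.4642 = 0.0271952.
×(1/T) gives 2.72% p.a.

+2.72%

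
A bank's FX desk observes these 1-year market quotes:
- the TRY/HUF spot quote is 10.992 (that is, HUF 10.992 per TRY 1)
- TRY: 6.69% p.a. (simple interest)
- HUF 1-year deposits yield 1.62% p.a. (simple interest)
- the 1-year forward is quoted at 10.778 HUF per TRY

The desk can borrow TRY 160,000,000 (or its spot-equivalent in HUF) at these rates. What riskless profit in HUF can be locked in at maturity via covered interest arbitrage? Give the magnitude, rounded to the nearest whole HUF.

T = 1 year.
Route A — deposit TRY, sell forward: 160,000,000 × 1.066900 × 10.778 = HUF 1,839,847,712.00.
Route B — convert at spot, deposit HUF: 160,000,000 × 10.992 × 1.016200 = HUF 1,787,211,264.00.
The quoted forward overvalues TRY, so borrow HUF, buy TRY at spot, deposit the TRY at 6.69%, and sell the proceeds forward at 10.778.
The gap between the two covered legs is HUF 52,636,448.

HUF 52,636,448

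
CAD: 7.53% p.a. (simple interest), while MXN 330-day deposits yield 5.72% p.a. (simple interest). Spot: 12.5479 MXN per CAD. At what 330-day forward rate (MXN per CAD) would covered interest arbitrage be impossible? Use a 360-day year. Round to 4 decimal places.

T = 330/360 years.
MXN accumulates by 1 + 0.0572×330/360 = 1.05243333.
CAD accumulates by 1 + 0.0753×330/360 = 1.069025.
So F = 12.5479 × 1.05243333 / 1.069025 = 12.353152 (MXN/CAD).

12.3532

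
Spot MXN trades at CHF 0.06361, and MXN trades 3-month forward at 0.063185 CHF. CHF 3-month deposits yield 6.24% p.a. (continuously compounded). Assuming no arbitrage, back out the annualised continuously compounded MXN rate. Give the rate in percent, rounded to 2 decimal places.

T = 3/12 years.
CIP gives F = S · g_CHF/g_MXN, so g_CHF/g_MXN = 0.063185/0.06361 = 0.9933187.
CHF growth factor: e^(0.0624×3/12) = 1.0157223.
Hence g_MXN = 1.0225543.
Take logs: ln 1.0225543 / (3/12) = 0.089215, so 8.92%.

8.92%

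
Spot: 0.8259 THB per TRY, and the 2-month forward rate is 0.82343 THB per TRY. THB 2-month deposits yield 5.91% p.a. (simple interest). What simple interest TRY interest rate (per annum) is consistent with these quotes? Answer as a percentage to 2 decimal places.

T = 2/12 years.
F/S = 0.82343/0.8259 = 0.9970093 = (growth of THB) / (growth of TRY).
The THB side grows by 1 + 0.0591×2/12 = 1.009850.
So the TRY growth factor = 1.0128792.
r = (1.0128792 − 1)/(2/12) = 0.077275 → 7.73%.

7.73%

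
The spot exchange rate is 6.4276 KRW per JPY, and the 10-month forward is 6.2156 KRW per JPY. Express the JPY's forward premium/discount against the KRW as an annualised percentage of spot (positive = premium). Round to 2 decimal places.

T = 10/12 years.
Period premium: (6.2156 − 6.4276)/6.4276 = -0.0329828.
Annualise by dividing by T: -0.0329828 / (10/12) = -0.039579 → -3.96%.

-3.96%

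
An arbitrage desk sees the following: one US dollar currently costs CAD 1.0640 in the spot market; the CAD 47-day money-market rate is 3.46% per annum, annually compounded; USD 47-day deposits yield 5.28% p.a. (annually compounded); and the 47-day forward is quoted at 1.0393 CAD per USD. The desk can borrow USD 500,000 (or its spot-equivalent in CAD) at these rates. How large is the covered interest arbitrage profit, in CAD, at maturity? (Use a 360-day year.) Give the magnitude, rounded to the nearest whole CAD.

CAD 11,215

T = 47/360 years.
Keep in USD, deliver into the forward: 500,000·1.00674012·1.0393 = CAD 523,152.50.
Swap to CAD now, deposit: 500,000·1.0640·1.00445071 = CAD 534,367.78.
The quoted forward undervalues USD, so borrow USD, convert to CAD at spot, deposit the CAD at 3.46%, and buy USD forward at 1.0393 to cover the loan.
Profit = 534,367.78 − 523,152.50 = CAD 11,215.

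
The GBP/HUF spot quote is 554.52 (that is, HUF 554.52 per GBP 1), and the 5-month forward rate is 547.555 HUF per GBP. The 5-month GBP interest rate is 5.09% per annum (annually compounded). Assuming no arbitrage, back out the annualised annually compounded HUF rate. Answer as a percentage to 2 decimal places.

1.95%

T = 5/12 years.
CIP gives F = S · g_HUF/g_GBP, so g_HUF/g_GBP = 547.555/554.52 = 0.9874396.
GBP growth factor: (1 + 0.0509)^(5/12) = 1.0209017.
So the HUF growth factor = 1.0080788.
r = 1.0080788^(12/5) − 1 = 0.019499 → 1.95%.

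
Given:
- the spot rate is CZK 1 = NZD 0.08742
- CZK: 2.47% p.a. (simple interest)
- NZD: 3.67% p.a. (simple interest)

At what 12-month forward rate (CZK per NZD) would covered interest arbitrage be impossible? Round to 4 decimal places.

T = 1 year.
NZD accumulates by 1 + 0.0367×1 = 1.036700.
CZK accumulates by 1 + 0.0247×1 = 1.024700.
So F = 0.08742 × 1.036700 / 1.024700 = 0.088443753 (NZD/CZK).
Invert for CZK per NZD: 1 / 0.088443753 = 11.3066.

11.3066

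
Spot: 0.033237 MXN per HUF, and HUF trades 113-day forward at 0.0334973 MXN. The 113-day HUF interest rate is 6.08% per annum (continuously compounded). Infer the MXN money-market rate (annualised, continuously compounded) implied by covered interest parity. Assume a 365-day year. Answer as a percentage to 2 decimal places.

T = 113/365 years.
CIP gives F = S · g_MXN/g_HUF, so g_MXN/g_HUF = 0.0334973/0.033237 = 1.0078316.
The HUF side grows by e^(0.0608×113/365) = 1.0190013.
So the MXN growth factor = 1.0269817.
Take logs: ln 1.0269817 / (113/365) = 0.085998, so 8.60%.

8.60%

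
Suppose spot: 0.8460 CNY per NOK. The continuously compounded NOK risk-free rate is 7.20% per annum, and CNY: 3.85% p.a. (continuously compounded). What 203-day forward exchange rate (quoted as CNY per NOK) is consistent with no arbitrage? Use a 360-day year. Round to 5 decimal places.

T = 203/360 years.
CNY growth factor: e^(0.0385×203/360) = 1.0219471.
Growth of 1 NOK over T: e^(0.0720×203/360) = 1.0414354.
So F = 0.846 × 1.0219471 / 1.0414354 = 0.8301689 (CNY/NOK).

0.83017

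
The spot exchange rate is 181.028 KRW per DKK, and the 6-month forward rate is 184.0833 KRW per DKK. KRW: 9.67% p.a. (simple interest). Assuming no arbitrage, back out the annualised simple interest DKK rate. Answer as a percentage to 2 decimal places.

6.19%

T = 6/12 years.
F/S = 184.0833/181.028 = 1.0168775 = (growth of KRW) / (growth of DKK).
KRW growth factor: 1 + 0.0967×6/12 = 1.048350.
Hence g_DKK = 1.0309501.
r = (1.0309501 − 1)/(6/12) = 0.061900 → 6.19%.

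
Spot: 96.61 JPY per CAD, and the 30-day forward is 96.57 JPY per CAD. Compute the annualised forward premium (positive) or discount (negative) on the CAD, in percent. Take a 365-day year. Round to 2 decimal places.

T = 30/365 years.
Period premium: (96.57 − 96.61)/96.61 = -0.0004140.
Annualise by dividing by T: -0.0004140 / (30/365) = -0.005037 → -0.50%.

-0.50%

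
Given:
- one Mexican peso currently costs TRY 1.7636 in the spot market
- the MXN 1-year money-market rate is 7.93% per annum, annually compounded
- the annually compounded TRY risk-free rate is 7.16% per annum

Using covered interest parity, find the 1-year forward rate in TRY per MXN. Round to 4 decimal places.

1.7510

T = 1 year.
TRY accumulates by (1 + 0.0716)^1 = 1.071600.
Growth of 1 MXN over T: (1 + 0.0793)^1 = 1.079300.
So F = 1.7636 × 1.071600 / 1.079300 = 1.751018 (TRY/MXN).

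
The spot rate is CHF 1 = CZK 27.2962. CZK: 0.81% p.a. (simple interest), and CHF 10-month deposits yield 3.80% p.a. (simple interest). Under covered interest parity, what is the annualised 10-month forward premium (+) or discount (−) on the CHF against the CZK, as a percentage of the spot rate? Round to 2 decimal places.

-2.90%

T = 10/12 years.
F = S · g_CZK/g_CHF = 27.2962 × 1.006750/1.0316667 = 26.6369452.
Annualised premium = (F − S)/S × (1/T) = (26.6369452 − 27.2962)/27.2962 ÷ (10/12) = -2.90%.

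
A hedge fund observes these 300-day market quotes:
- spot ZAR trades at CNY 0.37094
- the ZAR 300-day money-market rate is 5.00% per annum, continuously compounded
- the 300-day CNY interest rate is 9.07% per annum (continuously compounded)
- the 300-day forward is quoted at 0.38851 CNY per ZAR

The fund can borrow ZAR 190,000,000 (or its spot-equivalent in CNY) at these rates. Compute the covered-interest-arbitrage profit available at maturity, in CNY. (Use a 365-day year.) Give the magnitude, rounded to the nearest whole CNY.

CNY 980,236

T = 300/365 years.
Keep in ZAR, deliver into the forward: 190,000,000·1.041952014·0.38851 = CNY 76,913,667.62.
Swap to CNY now, deposit: 190,000,000·0.37094·1.0773969983 = CNY 75,933,432.08.
The quoted forward overvalues ZAR, so borrow CNY, buy ZAR at spot, deposit the ZAR at 5.00%, and sell the proceeds forward at 0.38851.
Profit = 76,913,667.62 − 75,933,432.08 = CNY 980,236.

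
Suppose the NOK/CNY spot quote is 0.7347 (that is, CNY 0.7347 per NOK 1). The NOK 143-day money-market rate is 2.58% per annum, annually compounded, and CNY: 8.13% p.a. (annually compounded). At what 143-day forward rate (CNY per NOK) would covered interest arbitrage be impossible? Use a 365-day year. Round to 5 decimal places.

T = 143/365 years.
CNY growth factor: (1 + 0.0813)^(143/365) = 1.0310969.
Growth of 1 NOK over T: (1 + 0.0258)^(143/365) = 1.0100297.
CIP: F = S · (grow CNY)/(grow NOK) = 0.7347 × 1.0310969/1.0100297 = 0.7500244 CNY per NOK.

0.75002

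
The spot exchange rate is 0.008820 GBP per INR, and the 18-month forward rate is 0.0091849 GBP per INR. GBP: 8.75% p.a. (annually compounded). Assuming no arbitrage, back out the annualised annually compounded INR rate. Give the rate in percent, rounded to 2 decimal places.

5.85%

T = 18/12 years.
CIP gives F = S · g_GBP/g_INR, so g_GBP/g_INR = 0.0091849/0.00882 = 1.0413719.
GBP growth factor: (1 + 0.0875)^(18/12) = 1.1340805.
That pins the INR growth at 1.0890254.
r = 1.0890254^(12/18) − 1 = 0.058503 → 5.85%.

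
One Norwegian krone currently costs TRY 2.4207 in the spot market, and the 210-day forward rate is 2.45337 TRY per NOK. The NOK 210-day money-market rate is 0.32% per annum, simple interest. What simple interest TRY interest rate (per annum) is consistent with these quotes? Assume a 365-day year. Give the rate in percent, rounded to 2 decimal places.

2.67%

T = 210/365 years.
By CIP, F/S equals the TRY-to-NOK growth ratio: 2.45337/2.4207 = 1.0134961.
NOK growth factor: 1 + 0.0032×210/365 = 1.0018411.
That pins the TRY growth at 1.015362.
(1.015362 − 1)/T = 0.026701, i.e. 2.67%.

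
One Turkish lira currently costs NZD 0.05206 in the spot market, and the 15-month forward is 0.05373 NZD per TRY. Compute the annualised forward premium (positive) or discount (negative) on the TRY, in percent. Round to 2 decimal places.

T = 15/12 years.
TRY trades forward at +3.20784% vs spot over the period.
Per annum: 0.0320784 / (15/12) = 0.025663 = 2.57%.

+2.57%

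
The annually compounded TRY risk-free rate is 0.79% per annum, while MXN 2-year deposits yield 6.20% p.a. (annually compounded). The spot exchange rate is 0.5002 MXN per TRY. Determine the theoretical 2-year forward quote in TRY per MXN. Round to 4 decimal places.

T = 2 years.
Growth of 1 MXN over T: (1 + 0.0620)^2 = 1.127844.
Growth of 1 TRY over T: (1 + 0.0079)^2 = 1.0158624.
Forward (MXN per TRY) = 0.5002 × 1.127844 / 1.0158624 = 0.5553386.
Quoted the other way: 1/0.5553386 = 1.8007 TRY per MXN.

1.8007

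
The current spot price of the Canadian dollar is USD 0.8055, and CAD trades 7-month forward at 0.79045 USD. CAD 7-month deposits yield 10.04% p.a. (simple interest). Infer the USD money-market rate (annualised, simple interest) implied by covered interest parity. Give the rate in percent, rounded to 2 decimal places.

T = 7/12 years.
By CIP, F/S equals the USD-to-CAD growth ratio: 0.79045/0.8055 = 0.9813160.
CAD growth factor: 1 + 0.1004×7/12 = 1.0585667.
That pins the USD growth at 1.0387884.
r = (1.0387884 − 1)/(7/12) = 0.066494 → 6.65%.

6.65%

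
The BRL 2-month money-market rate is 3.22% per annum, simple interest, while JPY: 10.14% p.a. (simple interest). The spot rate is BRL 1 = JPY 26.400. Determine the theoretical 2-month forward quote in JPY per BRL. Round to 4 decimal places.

T = 2/12 years.
JPY growth factor: 1 + 0.1014×2/12 = 1.016900.
BRL accumulates by 1 + 0.0322×2/12 = 1.00536667.
Forward (JPY per BRL) = 26.4 × 1.016900 / 1.00536667 = 26.702855.

26.7029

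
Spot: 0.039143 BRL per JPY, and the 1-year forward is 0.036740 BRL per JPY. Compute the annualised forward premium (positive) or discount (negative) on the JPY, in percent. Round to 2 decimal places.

T = 1 year.
(F − S)/S = (0.036740 − 0.039143)/0.039143 = -0.0613903.
×(1/T) gives -6.14% p.a.

-6.14%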